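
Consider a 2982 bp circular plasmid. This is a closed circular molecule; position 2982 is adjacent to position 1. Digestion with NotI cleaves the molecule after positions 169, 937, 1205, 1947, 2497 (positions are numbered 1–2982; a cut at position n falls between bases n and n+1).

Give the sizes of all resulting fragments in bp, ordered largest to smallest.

768, 742, 654, 550, 268 bp

Circular molecule, 5 cuts → 5 fragments:
  937 − 169 = 768 bp
  1205 − 937 = 268 bp
  1947 − 1205 = 742 bp
  2497 − 1947 = 550 bp
  wrap: 2982 − 2497 + 169 = 654 bp
Sorted largest to smallest: 768, 742, 654, 550, 268 bp.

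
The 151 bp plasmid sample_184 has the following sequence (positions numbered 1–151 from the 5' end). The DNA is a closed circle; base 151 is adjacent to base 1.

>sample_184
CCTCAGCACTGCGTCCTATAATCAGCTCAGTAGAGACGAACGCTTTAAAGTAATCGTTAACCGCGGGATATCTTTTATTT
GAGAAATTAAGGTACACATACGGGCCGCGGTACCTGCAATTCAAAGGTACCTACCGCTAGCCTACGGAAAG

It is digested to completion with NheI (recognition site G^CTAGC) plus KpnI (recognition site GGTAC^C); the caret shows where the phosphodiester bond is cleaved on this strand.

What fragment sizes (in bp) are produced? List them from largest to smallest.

128, 17, 6 bp

The NheI site (GCTAGC) starts at position 136.
NheI cuts after the first base of each site, so after position 136.
KpnI sites (GGTACC) start at positions 109, 126.
KpnI cuts after base 5 of each site (before the last base), so after positions 113, 130.
Combined cut positions: 113, 130, 136.
Circular molecule, 3 cuts → 3 fragments:
  114–130 → 17 bp
  131–136 → 6 bp
  137–151 then 1–113 → 15 + 113 = 128 bp
Sorted largest to smallest: 128, 17, 6 bp.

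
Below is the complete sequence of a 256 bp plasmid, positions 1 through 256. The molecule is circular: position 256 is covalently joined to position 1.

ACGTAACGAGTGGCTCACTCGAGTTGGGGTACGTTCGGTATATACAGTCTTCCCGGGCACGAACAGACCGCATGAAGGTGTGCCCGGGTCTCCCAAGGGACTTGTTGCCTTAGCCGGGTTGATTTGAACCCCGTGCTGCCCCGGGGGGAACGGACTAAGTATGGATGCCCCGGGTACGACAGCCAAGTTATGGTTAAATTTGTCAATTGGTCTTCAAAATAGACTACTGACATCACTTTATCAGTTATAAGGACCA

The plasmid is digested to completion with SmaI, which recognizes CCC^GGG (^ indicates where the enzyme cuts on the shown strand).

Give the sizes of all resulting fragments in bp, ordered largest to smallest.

139, 57, 31, 29 bp

SmaI sites (CCCGGG) start at positions 52, 83, 140, 169.
SmaI cuts after base 3 of each site, so after positions 54, 85, 142, 171.
Circular molecule, 4 cuts → 4 fragments:
  55–85 → 31 bp
  86–142 → 57 bp
  143–171 → 29 bp
  172–256 then 1–54 → 85 + 54 = 139 bp
Sorted largest to smallest: 139, 57, 31, 29 bp.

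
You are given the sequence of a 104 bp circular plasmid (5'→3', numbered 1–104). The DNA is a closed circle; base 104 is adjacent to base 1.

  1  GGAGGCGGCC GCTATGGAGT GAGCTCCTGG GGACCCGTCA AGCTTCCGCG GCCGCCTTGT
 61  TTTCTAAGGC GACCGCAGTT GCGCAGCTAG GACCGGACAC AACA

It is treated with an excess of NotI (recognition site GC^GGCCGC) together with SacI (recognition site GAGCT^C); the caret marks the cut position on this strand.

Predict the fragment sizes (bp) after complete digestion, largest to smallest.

NotI sites (GCGGCCGC) start at positions 5, 48.
NotI cuts after base 2 of each site, so after positions 6, 49.
The SacI site (GAGCTC) starts at position 21.
SacI cuts after base 5 of each site (before the last base), so after position 25.
Combined cut positions: 6, 25, 49.
Circular molecule, 3 cuts → 3 fragments:
  7–25 → 19 bp
  26–49 → 24 bp
  50–104 then 1–6 → 55 + 6 = 61 bp
Sorted largest to smallest: 61, 24, 19 bp.

61, 24, 19 bp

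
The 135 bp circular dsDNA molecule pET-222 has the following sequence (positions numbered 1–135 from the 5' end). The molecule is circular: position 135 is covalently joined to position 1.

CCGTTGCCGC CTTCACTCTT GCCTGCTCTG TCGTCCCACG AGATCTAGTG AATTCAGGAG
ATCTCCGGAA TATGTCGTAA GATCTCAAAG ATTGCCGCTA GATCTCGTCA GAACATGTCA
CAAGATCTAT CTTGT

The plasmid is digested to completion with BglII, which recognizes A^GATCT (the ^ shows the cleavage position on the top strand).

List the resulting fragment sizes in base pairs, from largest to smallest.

53, 23, 21, 20, 18 bp

BglII sites (AGATCT) start at positions 41, 59, 80, 100, 123.
BglII cuts after the first base of each site, so after positions 41, 59, 80, 100, 123.
Circular molecule, 5 cuts → 5 fragments:
  42–59 → 18 bp
  60–80 → 21 bp
  81–100 → 20 bp
  101–123 → 23 bp
  124–135 then 1–41 → 12 + 41 = 53 bp
Sorted largest to smallest: 53, 23, 21, 20, 18 bp.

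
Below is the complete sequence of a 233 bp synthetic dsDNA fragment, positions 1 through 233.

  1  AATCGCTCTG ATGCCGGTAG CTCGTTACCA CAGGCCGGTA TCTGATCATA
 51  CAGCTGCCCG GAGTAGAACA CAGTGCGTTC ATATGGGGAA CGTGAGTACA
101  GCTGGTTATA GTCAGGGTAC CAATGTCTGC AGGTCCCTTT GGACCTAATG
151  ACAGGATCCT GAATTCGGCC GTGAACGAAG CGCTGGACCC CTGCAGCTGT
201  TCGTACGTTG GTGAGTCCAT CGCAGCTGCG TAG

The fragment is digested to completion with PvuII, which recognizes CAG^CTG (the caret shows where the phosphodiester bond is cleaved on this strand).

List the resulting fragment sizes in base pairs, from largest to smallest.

95, 53, 48, 29, 8 bp

PvuII sites (CAGCTG) start at positions 51, 99, 194, 223.
PvuII cuts after base 3 of each site, so after positions 53, 101, 196, 225.
Linear molecule, 4 cuts → 5 fragments:
  1–53 → 53 bp
  54–101 → 48 bp
  102–196 → 95 bp
  197–225 → 29 bp
  226–233 → 8 bp
Sorted largest to smallest: 95, 53, 48, 29, 8 bp.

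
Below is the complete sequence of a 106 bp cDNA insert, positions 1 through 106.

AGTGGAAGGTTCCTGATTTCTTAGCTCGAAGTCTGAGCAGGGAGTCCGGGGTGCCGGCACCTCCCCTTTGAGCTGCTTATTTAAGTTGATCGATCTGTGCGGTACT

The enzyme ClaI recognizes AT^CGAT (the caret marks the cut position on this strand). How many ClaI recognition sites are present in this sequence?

1

ATCGAT occurs starting at position 89.
ClaI cuts at 1 site.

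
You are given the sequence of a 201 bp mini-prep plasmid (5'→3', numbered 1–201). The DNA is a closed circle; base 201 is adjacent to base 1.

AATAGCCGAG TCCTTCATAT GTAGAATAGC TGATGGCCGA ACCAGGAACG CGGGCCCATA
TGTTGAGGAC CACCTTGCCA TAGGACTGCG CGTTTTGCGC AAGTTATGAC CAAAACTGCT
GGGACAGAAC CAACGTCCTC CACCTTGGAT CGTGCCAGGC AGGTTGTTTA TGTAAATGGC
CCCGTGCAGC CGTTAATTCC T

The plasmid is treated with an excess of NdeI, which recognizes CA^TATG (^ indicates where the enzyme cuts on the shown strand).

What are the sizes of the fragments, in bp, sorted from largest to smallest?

160, 41 bp

NdeI sites (CATATG) start at positions 16, 57.
NdeI cuts after base 2 of each site, so after positions 17, 58.
Circular molecule, 2 cuts → 2 fragments:
  18–58 → 41 bp
  59–201 then 1–17 → 143 + 17 = 160 bp
Sorted largest to smallest: 160, 41 bp.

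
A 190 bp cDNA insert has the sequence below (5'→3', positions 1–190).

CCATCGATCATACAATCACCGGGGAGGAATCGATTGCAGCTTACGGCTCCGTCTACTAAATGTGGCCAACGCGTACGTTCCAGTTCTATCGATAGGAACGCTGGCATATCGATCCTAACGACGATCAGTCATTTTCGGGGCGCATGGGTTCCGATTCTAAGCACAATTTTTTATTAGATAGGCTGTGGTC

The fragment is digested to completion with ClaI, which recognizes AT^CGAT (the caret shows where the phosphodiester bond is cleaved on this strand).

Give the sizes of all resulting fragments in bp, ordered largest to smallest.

ClaI sites (ATCGAT) start at positions 3, 29, 88, 108.
ClaI cuts after base 2 of each site, so after positions 4, 30, 89, 109.
Linear molecule, 4 cuts → 5 fragments:
  1–4 → 4 bp
  5–30 → 26 bp
  31–89 → 59 bp
  90–109 → 20 bp
  110–190 → 81 bp
Sorted largest to smallest: 81, 59, 26, 20, 4 bp.

81, 59, 26, 20, 4 bp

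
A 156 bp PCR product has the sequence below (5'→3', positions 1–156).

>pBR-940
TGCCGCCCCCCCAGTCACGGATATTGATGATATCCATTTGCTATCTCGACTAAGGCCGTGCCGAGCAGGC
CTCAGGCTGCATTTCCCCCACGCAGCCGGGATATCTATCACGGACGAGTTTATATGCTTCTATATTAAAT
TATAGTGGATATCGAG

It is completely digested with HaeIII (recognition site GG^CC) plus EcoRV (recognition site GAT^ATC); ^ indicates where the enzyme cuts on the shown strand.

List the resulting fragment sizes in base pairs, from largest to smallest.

HaeIII sites (GGCC) start at positions 54, 68.
HaeIII cuts after base 2 of each site, so after positions 55, 69.
EcoRV sites (GATATC) start at positions 29, 100, 148.
EcoRV cuts after base 3 of each site, so after positions 31, 102, 150.
Combined cut positions: 31, 55, 69, 102, 150.
Linear molecule, 5 cuts → 6 fragments:
  1–31 → 31 bp
  32–55 → 24 bp
  56–69 → 14 bp
  70–102 → 33 bp
  103–150 → 48 bp
  151–156 → 6 bp
Sorted largest to smallest: 48, 33, 31, 24, 14, 6 bp.

48, 33, 31, 24, 14, 6 bp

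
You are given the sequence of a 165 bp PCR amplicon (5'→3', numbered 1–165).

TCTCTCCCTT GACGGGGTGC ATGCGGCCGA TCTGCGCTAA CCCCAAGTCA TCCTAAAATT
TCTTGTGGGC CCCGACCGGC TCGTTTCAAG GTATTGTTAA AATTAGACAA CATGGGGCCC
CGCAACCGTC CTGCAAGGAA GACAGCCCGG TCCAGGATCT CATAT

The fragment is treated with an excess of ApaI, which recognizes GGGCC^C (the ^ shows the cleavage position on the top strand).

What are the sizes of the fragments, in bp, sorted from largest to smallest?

ApaI sites (GGGCCC) start at positions 67, 115.
ApaI cuts after base 5 of each site (before the last base), so after positions 71, 119.
Linear molecule, 2 cuts → 3 fragments:
  1–71 → 71 bp
  72–119 → 48 bp
  120–165 → 46 bp
Sorted largest to smallest: 71, 48, 46 bp.

71, 48, 46 bp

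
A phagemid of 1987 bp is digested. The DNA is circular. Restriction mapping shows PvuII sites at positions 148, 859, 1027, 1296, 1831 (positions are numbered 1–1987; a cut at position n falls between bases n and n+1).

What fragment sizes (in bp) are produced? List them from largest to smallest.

Circular molecule, 5 cuts → 5 fragments:
  859 − 148 = 711 bp
  1027 − 859 = 168 bp
  1296 − 1027 = 269 bp
  1831 − 1296 = 535 bp
  wrap: 1987 − 1831 + 148 = 304 bp
Sorted largest to smallest: 711, 535, 304, 269, 168 bp.

711, 535, 304, 269, 168 bp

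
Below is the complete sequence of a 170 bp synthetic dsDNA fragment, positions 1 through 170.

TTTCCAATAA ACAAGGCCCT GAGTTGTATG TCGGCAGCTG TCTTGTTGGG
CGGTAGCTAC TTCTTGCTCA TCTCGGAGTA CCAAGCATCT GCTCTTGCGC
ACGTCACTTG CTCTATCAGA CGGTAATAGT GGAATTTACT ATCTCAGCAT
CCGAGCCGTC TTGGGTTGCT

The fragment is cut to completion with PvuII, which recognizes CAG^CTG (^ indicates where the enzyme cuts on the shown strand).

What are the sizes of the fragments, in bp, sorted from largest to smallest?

133, 37 bp

The PvuII site (CAGCTG) starts at position 35.
PvuII cuts after base 3 of each site, so after position 37.
Linear molecule, 1 cut → 2 fragments:
  1–37 → 37 bp
  38–170 → 133 bp
Sorted largest to smallest: 133, 37 bp.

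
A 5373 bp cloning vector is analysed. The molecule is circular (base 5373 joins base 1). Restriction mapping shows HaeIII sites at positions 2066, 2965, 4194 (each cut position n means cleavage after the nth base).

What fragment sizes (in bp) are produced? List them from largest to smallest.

Circular molecule, 3 cuts → 3 fragments:
  2965 − 2066 = 899 bp
  4194 − 2965 = 1229 bp
  wrap: 5373 − 4194 + 2066 = 3245 bp
Sorted largest to smallest: 3245, 1229, 899 bp.

3245, 1229, 899 bp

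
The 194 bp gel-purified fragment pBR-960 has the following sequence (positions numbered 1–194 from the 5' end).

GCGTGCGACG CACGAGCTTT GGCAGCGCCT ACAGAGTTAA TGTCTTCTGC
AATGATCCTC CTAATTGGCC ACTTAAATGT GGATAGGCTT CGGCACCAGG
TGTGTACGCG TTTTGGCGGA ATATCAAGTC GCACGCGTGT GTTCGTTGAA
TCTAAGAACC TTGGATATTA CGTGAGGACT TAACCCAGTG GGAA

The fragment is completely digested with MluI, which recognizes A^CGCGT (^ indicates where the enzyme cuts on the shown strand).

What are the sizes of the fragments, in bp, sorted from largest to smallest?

MluI sites (ACGCGT) start at positions 106, 133.
MluI cuts after the first base of each site, so after positions 106, 133.
Linear molecule, 2 cuts → 3 fragments:
  1–106 → 106 bp
  107–133 → 27 bp
  134–194 → 61 bp
Sorted largest to smallest: 106, 61, 27 bp.

106, 61, 27 bp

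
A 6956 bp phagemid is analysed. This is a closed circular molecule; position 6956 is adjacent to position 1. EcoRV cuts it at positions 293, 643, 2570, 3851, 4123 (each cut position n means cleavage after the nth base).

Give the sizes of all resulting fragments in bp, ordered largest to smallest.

Circular molecule, 5 cuts → 5 fragments:
  643 − 293 = 350 bp
  2570 − 643 = 1927 bp
  3851 − 2570 = 1281 bp
  4123 − 3851 = 272 bp
  wrap: 6956 − 4123 + 293 = 3126 bp
Sorted largest to smallest: 3126, 1927, 1281, 350, 272 bp.

3126, 1927, 1281, 350, 272 bp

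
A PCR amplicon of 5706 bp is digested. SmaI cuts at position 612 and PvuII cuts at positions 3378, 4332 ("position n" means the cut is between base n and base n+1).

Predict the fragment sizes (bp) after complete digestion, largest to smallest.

2766, 1374, 954, 612 bp

Combined cut positions (sorted): 612, 3378, 4332.
Linear molecule, 3 cuts → 4 fragments:
  612 − 0 = 612 bp
  3378 − 612 = 2766 bp
  4332 − 3378 = 954 bp
  5706 − 4332 = 1374 bp
Sorted largest to smallest: 2766, 1374, 954, 612 bp.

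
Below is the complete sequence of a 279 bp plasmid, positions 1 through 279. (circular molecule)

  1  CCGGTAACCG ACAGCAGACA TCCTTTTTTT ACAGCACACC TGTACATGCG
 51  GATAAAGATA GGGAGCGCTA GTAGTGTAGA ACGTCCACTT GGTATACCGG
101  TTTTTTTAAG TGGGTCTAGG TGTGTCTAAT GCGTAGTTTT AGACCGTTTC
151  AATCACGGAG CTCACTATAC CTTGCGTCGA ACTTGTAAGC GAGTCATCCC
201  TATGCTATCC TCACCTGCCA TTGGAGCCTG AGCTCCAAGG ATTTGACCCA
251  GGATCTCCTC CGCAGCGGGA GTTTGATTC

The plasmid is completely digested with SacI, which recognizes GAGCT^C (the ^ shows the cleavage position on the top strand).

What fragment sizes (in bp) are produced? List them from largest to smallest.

207, 72 bp

SacI sites (GAGCTC) start at positions 158, 230.
SacI cuts after base 5 of each site (before the last base), so after positions 162, 234.
Circular molecule, 2 cuts → 2 fragments:
  163–234 → 72 bp
  235–279 then 1–162 → 45 + 162 = 207 bp
Sorted largest to smallest: 207, 72 bp.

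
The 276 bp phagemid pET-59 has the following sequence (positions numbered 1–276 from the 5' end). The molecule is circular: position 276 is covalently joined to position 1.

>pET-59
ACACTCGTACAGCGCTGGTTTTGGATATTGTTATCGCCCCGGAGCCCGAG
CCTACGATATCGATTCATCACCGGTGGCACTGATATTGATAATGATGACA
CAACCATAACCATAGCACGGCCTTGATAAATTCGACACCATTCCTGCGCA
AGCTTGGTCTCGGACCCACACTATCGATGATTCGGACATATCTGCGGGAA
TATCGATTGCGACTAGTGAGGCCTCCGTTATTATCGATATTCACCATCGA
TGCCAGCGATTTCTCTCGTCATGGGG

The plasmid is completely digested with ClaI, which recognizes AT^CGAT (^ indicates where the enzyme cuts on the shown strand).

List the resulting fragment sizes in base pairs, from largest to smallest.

ClaI sites (ATCGAT) start at positions 59, 173, 202, 233, 246.
ClaI cuts after base 2 of each site, so after positions 60, 174, 203, 234, 247.
Circular molecule, 5 cuts → 5 fragments:
  61–174 → 114 bp
  175–203 → 29 bp
  204–234 → 31 bp
  235–247 → 13 bp
  248–276 then 1–60 → 29 + 60 = 89 bp
Sorted largest to smallest: 114, 89, 31, 29, 13 bp.

114, 89, 31, 29, 13 bp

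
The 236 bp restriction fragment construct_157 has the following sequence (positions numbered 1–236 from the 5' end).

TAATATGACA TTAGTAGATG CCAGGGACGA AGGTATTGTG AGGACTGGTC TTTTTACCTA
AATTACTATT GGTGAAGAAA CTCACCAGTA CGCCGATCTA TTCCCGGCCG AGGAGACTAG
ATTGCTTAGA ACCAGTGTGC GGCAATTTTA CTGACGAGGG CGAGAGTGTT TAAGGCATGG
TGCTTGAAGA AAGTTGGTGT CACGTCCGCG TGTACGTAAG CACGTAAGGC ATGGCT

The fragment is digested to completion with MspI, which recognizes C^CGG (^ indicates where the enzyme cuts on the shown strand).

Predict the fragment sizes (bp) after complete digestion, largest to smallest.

The MspI site (CCGG) starts at position 104.
MspI cuts after the first base of each site, so after position 104.
Linear molecule, 1 cut → 2 fragments:
  1–104 → 104 bp
  105–236 → 132 bp
Sorted largest to smallest: 132, 104 bp.

132, 104 bp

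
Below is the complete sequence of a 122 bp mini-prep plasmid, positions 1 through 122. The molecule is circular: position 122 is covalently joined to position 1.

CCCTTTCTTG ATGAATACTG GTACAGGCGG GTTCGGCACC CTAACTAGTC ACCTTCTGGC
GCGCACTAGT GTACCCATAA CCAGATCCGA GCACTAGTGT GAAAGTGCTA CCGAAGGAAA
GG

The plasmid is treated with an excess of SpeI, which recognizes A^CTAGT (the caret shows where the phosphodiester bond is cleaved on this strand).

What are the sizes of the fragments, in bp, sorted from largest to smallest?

73, 28, 21 bp

SpeI sites (ACTAGT) start at positions 44, 65, 93.
SpeI cuts after the first base of each site, so after positions 44, 65, 93.
Circular molecule, 3 cuts → 3 fragments:
  45–65 → 21 bp
  66–93 → 28 bp
  94–122 then 1–44 → 29 + 44 = 73 bp
Sorted largest to smallest: 73, 28, 21 bp.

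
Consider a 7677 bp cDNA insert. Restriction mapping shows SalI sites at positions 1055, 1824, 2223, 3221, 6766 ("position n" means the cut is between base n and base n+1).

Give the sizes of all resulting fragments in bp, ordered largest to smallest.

3545, 1055, 998, 911, 769, 399 bp

Linear molecule, 5 cuts → 6 fragments:
  1055 − 0 = 1055 bp
  1824 − 1055 = 769 bp
  2223 − 1824 = 399 bp
  3221 − 2223 = 998 bp
  6766 − 3221 = 3545 bp
  7677 − 6766 = 911 bp
Sorted largest to smallest: 3545, 1055, 998, 911, 769, 399 bp.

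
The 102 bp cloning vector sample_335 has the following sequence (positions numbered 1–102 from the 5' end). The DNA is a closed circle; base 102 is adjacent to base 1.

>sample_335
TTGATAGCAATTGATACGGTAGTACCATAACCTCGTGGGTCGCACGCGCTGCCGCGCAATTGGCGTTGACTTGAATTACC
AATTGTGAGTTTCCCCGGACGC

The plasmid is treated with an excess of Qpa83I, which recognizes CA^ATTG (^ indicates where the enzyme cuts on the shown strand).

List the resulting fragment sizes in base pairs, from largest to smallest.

Qpa83I sites (CAATTG) start at positions 8, 57, 80.
Qpa83I cuts after base 2 of each site, so after positions 9, 58, 81.
Circular molecule, 3 cuts → 3 fragments:
  10–58 → 49 bp
  59–81 → 23 bp
  82–102 then 1–9 → 21 + 9 = 30 bp
Sorted largest to smallest: 49, 30, 23 bp.

49, 30, 23 bp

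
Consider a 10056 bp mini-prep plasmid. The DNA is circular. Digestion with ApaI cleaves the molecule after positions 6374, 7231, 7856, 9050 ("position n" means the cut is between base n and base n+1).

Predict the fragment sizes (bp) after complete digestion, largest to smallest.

7380, 1194, 857, 625 bp

Circular molecule, 4 cuts → 4 fragments:
  7231 − 6374 = 857 bp
  7856 − 7231 = 625 bp
  9050 − 7856 = 1194 bp
  wrap: 10056 − 9050 + 6374 = 7380 bp
Sorted largest to smallest: 7380, 1194, 857, 625 bp.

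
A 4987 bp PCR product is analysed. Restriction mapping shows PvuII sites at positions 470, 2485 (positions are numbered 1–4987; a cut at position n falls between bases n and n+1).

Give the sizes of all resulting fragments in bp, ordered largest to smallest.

2502, 2015, 470 bp

Linear molecule, 2 cuts → 3 fragments:
  470 − 0 = 470 bp
  2485 − 470 = 2015 bp
  4987 − 2485 = 2502 bp
Sorted largest to smallest: 2502, 2015, 470 bp.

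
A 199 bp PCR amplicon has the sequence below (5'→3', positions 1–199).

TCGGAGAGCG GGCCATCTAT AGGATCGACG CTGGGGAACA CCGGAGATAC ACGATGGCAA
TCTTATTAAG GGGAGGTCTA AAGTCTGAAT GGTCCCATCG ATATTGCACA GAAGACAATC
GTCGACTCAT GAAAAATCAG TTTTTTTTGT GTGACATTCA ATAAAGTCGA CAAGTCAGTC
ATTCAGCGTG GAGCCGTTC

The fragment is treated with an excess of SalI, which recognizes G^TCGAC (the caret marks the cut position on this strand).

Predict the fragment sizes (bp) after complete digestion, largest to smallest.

SalI sites (GTCGAC) start at positions 121, 166.
SalI cuts after the first base of each site, so after positions 121, 166.
Linear molecule, 2 cuts → 3 fragments:
  1–121 → 121 bp
  122–166 → 45 bp
  167–199 → 33 bp
Sorted largest to smallest: 121, 45, 33 bp.

121, 45, 33 bp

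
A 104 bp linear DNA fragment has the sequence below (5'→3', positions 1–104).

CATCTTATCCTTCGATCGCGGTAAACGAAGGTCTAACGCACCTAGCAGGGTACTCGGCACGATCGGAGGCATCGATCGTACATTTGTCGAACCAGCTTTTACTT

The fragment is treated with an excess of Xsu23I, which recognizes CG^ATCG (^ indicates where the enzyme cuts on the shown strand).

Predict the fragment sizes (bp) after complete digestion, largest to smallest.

47, 30, 14, 13 bp

Xsu23I sites (CGATCG) start at positions 13, 60, 73.
Xsu23I cuts after base 2 of each site, so after positions 14, 61, 74.
Linear molecule, 3 cuts → 4 fragments:
  1–14 → 14 bp
  15–61 → 47 bp
  62–74 → 13 bp
  75–104 → 30 bp
Sorted largest to smallest: 47, 30, 14, 13 bp.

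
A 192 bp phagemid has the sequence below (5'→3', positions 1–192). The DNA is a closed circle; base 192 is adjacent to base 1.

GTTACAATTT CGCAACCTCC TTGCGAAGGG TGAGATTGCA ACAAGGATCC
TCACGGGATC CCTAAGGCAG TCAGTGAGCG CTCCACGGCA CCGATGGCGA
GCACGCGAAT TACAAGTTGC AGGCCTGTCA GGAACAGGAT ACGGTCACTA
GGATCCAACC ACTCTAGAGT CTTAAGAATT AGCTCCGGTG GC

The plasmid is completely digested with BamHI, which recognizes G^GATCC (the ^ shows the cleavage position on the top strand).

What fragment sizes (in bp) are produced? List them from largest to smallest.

95, 86, 11 bp

BamHI sites (GGATCC) start at positions 45, 56, 151.
BamHI cuts after the first base of each site, so after positions 45, 56, 151.
Circular molecule, 3 cuts → 3 fragments:
  46–56 → 11 bp
  57–151 → 95 bp
  152–192 then 1–45 → 41 + 45 = 86 bp
Sorted largest to smallest: 95, 86, 11 bp.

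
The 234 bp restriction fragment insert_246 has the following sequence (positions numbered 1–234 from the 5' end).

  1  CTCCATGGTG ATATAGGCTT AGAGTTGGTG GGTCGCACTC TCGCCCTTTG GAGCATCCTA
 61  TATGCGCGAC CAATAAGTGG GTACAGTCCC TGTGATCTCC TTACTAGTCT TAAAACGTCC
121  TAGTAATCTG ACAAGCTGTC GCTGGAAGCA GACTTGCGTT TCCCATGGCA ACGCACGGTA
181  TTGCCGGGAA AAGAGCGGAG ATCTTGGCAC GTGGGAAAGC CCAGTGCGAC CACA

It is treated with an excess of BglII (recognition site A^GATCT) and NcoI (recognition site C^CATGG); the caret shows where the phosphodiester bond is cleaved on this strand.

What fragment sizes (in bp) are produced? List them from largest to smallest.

160, 36, 35, 3 bp

The BglII site (AGATCT) starts at position 199.
BglII cuts after the first base of each site, so after position 199.
NcoI sites (CCATGG) start at positions 3, 163.
NcoI cuts after the first base of each site, so after positions 3, 163.
Combined cut positions: 3, 163, 199.
Linear molecule, 3 cuts → 4 fragments:
  1–3 → 3 bp
  4–163 → 160 bp
  164–199 → 36 bp
  200–234 → 35 bp
Sorted largest to smallest: 160, 36, 35, 3 bp.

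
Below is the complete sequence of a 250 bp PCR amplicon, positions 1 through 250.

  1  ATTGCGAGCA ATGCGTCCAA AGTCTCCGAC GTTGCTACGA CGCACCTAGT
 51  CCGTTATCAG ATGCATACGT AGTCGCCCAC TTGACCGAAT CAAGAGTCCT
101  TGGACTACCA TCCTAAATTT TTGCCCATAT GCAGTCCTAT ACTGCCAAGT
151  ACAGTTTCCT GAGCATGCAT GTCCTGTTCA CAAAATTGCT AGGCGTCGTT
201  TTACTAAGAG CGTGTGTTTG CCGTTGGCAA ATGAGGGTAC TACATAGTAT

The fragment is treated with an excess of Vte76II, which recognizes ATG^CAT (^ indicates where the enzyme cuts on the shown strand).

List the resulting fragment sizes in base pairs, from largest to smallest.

104, 83, 63 bp

Vte76II sites (ATGCAT) start at positions 61, 165.
Vte76II cuts after base 3 of each site, so after positions 63, 167.
Linear molecule, 2 cuts → 3 fragments:
  1–63 → 63 bp
  64–167 → 104 bp
  168–250 → 83 bp
Sorted largest to smallest: 104, 83, 63 bp.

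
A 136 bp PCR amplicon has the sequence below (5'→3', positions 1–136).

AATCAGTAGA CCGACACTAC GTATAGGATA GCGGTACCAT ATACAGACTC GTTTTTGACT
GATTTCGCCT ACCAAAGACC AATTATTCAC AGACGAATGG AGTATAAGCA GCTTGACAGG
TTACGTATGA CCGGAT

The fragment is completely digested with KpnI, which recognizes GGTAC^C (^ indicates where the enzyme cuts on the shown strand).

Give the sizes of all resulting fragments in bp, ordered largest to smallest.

99, 37 bp

The KpnI site (GGTACC) starts at position 33.
KpnI cuts after base 5 of each site (before the last base), so after position 37.
Linear molecule, 1 cut → 2 fragments:
  1–37 → 37 bp
  38–136 → 99 bp
Sorted largest to smallest: 99, 37 bp.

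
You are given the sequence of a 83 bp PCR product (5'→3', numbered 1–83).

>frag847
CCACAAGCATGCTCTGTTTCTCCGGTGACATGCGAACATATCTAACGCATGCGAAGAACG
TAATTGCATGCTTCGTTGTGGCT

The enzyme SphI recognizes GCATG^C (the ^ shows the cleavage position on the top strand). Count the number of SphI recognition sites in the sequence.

3

GCATGC occurs starting at positions 7, 47, 66.
SphI cuts at 3 sites.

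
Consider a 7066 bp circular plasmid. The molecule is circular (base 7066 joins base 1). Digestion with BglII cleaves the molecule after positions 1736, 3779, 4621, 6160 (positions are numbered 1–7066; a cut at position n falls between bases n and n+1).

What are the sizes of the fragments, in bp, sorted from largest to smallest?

2642, 2043, 1539, 842 bp

Circular molecule, 4 cuts → 4 fragments:
  3779 − 1736 = 2043 bp
  4621 − 3779 = 842 bp
  6160 − 4621 = 1539 bp
  wrap: 7066 − 6160 + 1736 = 2642 bp
Sorted largest to smallest: 2642, 2043, 1539, 842 bp.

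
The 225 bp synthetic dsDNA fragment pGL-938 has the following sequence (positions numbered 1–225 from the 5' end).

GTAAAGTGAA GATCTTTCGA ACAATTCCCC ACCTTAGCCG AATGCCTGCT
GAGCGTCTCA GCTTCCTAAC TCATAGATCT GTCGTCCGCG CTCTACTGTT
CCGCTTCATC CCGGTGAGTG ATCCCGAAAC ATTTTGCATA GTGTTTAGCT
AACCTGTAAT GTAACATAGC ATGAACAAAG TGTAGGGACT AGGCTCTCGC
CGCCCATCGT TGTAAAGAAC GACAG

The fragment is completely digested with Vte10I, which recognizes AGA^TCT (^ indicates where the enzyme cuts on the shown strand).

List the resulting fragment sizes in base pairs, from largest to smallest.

148, 65, 12 bp

Vte10I sites (AGATCT) start at positions 10, 75.
Vte10I cuts after base 3 of each site, so after positions 12, 77.
Linear molecule, 2 cuts → 3 fragments:
  1–12 → 12 bp
  13–77 → 65 bp
  78–225 → 148 bp
Sorted largest to smallest: 148, 65, 12 bp.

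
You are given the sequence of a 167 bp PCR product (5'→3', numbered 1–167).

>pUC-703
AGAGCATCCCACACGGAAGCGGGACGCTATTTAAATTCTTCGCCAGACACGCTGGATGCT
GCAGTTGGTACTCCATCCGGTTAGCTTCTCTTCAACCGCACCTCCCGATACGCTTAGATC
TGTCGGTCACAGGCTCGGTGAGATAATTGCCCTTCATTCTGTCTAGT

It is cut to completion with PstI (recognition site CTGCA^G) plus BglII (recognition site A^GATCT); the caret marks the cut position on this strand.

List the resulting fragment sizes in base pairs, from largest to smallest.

63, 53, 51 bp

The PstI site (CTGCAG) starts at position 59.
PstI cuts after base 5 of each site (before the last base), so after position 63.
The BglII site (AGATCT) starts at position 116.
BglII cuts after the first base of each site, so after position 116.
Combined cut positions: 63, 116.
Linear molecule, 2 cuts → 3 fragments:
  1–63 → 63 bp
  64–116 → 53 bp
  117–167 → 51 bp
Sorted largest to smallest: 63, 53, 51 bp.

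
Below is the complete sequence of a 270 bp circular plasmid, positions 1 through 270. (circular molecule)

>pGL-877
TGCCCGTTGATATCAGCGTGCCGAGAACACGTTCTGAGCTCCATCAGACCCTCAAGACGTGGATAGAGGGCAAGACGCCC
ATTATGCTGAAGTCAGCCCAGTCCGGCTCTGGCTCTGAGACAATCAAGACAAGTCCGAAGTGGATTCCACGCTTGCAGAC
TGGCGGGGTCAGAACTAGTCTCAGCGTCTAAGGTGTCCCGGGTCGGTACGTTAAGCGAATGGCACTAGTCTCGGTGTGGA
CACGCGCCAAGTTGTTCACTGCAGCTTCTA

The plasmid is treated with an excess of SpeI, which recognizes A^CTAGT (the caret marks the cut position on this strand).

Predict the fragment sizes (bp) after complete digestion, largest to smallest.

220, 50 bp

SpeI sites (ACTAGT) start at positions 174, 224.
SpeI cuts after the first base of each site, so after positions 174, 224.
Circular molecule, 2 cuts → 2 fragments:
  175–224 → 50 bp
  225–270 then 1–174 → 46 + 174 = 220 bp
Sorted largest to smallest: 220, 50 bp.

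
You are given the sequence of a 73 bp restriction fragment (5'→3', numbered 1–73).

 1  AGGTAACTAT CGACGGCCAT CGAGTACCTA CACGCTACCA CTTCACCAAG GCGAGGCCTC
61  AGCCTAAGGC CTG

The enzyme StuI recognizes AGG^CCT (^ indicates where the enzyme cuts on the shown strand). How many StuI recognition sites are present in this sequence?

AGGCCT occurs starting at positions 54, 67.
StuI cuts at 2 sites.

2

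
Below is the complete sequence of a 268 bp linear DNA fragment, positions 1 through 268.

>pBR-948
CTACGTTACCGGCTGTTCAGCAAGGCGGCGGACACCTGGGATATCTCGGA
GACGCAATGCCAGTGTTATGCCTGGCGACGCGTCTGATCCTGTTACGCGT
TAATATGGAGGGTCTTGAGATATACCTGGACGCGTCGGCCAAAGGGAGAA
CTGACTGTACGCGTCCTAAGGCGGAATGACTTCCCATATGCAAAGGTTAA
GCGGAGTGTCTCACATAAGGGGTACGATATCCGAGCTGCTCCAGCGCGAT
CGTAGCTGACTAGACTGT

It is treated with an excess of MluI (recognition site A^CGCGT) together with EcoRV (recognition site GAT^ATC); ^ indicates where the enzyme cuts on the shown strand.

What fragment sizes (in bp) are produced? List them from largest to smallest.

69, 42, 40, 36, 35, 29, 17 bp

MluI sites (ACGCGT) start at positions 78, 95, 130, 159.
MluI cuts after the first base of each site, so after positions 78, 95, 130, 159.
EcoRV sites (GATATC) start at positions 40, 226.
EcoRV cuts after base 3 of each site, so after positions 42, 228.
Combined cut positions: 42, 78, 95, 130, 159, 228.
Linear molecule, 6 cuts → 7 fragments:
  1–42 → 42 bp
  43–78 → 36 bp
  79–95 → 17 bp
  96–130 → 35 bp
  131–159 → 29 bp
  160–228 → 69 bp
  229–268 → 40 bp
Sorted largest to smallest: 69, 42, 40, 36, 35, 29, 17 bp.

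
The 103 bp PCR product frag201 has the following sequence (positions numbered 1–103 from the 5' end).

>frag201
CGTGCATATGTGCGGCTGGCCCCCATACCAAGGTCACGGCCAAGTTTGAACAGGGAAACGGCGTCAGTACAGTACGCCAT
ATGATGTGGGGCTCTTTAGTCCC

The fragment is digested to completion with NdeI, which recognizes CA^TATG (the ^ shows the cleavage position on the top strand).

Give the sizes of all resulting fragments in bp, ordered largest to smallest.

73, 24, 6 bp

NdeI sites (CATATG) start at positions 5, 78.
NdeI cuts after base 2 of each site, so after positions 6, 79.
Linear molecule, 2 cuts → 3 fragments:
  1–6 → 6 bp
  7–79 → 73 bp
  80–103 → 24 bp
Sorted largest to smallest: 73, 24, 6 bp.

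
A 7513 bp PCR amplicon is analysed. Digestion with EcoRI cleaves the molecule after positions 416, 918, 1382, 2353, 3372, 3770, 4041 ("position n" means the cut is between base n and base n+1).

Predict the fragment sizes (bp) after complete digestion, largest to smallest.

3472, 1019, 971, 502, 464, 416, 398, 271 bp

Linear molecule, 7 cuts → 8 fragments:
  416 − 0 = 416 bp
  918 − 416 = 502 bp
  1382 − 918 = 464 bp
  2353 − 1382 = 971 bp
  3372 − 2353 = 1019 bp
  3770 − 3372 = 398 bp
  4041 − 3770 = 271 bp
  7513 − 4041 = 3472 bp
Sorted largest to smallest: 3472, 1019, 971, 502, 464, 416, 398, 271 bp.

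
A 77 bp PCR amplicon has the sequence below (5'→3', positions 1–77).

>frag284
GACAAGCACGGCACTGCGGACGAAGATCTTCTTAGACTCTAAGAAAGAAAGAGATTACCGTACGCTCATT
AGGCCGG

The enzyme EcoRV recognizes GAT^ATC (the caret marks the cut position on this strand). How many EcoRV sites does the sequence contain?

0

No occurrence of GATATC is present in the sequence.
EcoRV does not cut: 0 sites.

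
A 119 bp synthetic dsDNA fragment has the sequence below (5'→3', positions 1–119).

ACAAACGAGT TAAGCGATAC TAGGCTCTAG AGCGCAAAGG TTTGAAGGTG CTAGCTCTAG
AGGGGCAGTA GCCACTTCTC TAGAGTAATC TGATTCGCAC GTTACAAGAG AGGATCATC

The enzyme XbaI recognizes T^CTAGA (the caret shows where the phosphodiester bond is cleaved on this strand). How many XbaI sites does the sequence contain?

3

TCTAGA occurs starting at positions 26, 56, 79.
XbaI cuts at 3 sites.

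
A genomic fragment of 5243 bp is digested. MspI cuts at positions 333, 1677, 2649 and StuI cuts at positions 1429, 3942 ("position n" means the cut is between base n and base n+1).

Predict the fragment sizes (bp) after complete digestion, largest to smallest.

Combined cut positions (sorted): 333, 1429, 1677, 2649, 3942.
Linear molecule, 5 cuts → 6 fragments:
  333 − 0 = 333 bp
  1429 − 333 = 1096 bp
  1677 − 1429 = 248 bp
  2649 − 1677 = 972 bp
  3942 − 2649 = 1293 bp
  5243 − 3942 = 1301 bp
Sorted largest to smallest: 1301, 1293, 1096, 972, 333, 248 bp.

1301, 1293, 1096, 972, 333, 248 bp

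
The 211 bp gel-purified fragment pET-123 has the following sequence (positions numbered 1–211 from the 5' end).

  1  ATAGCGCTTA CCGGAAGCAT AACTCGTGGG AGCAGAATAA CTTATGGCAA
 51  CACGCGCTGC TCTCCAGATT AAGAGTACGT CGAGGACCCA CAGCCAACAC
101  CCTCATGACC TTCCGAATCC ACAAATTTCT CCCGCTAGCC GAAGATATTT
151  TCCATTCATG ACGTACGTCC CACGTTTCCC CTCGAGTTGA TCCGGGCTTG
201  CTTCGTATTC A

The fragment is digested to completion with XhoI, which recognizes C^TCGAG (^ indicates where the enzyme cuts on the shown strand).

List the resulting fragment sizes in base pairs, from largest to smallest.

The XhoI site (CTCGAG) starts at position 181.
XhoI cuts after the first base of each site, so after position 181.
Linear molecule, 1 cut → 2 fragments:
  1–181 → 181 bp
  182–211 → 30 bp
Sorted largest to smallest: 181, 30 bp.

181, 30 bp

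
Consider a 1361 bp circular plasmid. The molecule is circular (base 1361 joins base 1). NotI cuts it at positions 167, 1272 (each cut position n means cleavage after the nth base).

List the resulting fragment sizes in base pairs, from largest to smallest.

1105, 256 bp

Circular molecule, 2 cuts → 2 fragments:
  1272 − 167 = 1105 bp
  wrap: 1361 − 1272 + 167 = 256 bp
Sorted largest to smallest: 1105, 256 bp.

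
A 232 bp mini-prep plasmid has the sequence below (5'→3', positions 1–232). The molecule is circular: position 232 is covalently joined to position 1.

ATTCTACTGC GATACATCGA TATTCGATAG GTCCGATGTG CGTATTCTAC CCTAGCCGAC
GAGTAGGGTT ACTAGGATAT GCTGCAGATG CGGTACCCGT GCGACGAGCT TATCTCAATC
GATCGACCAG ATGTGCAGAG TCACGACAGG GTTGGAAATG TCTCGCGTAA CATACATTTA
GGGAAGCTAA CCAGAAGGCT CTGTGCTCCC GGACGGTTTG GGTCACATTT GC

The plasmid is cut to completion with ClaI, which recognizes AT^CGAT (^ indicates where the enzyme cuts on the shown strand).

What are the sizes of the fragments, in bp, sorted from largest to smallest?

130, 102 bp

ClaI sites (ATCGAT) start at positions 16, 118.
ClaI cuts after base 2 of each site, so after positions 17, 119.
Circular molecule, 2 cuts → 2 fragments:
  18–119 → 102 bp
  120–232 then 1–17 → 113 + 17 = 130 bp
Sorted largest to smallest: 130, 102 bp.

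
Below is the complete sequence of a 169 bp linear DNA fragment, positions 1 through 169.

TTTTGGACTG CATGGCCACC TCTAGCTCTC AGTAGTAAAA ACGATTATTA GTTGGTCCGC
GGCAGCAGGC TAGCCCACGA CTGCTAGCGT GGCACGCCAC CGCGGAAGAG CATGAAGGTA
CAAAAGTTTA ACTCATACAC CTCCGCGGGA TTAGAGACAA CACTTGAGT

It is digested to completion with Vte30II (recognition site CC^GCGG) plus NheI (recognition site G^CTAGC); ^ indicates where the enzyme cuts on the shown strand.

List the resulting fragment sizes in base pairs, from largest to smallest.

58, 43, 25, 18, 14, 11 bp

Vte30II sites (CCGCGG) start at positions 57, 100, 143.
Vte30II cuts after base 2 of each site, so after positions 58, 101, 144.
NheI sites (GCTAGC) start at positions 69, 83.
NheI cuts after the first base of each site, so after positions 69, 83.
Combined cut positions: 58, 69, 83, 101, 144.
Linear molecule, 5 cuts → 6 fragments:
  1–58 → 58 bp
  59–69 → 11 bp
  70–83 → 14 bp
  84–101 → 18 bp
  102–144 → 43 bp
  145–169 → 25 bp
Sorted largest to smallest: 58, 43, 25, 18, 14, 11 bp.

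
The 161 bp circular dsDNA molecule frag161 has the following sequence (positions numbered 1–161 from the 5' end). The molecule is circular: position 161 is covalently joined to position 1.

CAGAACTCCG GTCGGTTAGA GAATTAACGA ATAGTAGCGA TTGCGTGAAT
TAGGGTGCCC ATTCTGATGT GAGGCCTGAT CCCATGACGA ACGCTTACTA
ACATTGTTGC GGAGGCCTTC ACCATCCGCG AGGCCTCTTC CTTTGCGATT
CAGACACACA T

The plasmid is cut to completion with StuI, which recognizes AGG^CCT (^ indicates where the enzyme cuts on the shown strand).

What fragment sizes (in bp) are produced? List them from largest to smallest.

StuI sites (AGGCCT) start at positions 72, 113, 131.
StuI cuts after base 3 of each site, so after positions 74, 115, 133.
Circular molecule, 3 cuts → 3 fragments:
  75–115 → 41 bp
  116–133 → 18 bp
  134–161 then 1–74 → 28 + 74 = 102 bp
Sorted largest to smallest: 102, 41, 18 bp.

102, 41, 18 bp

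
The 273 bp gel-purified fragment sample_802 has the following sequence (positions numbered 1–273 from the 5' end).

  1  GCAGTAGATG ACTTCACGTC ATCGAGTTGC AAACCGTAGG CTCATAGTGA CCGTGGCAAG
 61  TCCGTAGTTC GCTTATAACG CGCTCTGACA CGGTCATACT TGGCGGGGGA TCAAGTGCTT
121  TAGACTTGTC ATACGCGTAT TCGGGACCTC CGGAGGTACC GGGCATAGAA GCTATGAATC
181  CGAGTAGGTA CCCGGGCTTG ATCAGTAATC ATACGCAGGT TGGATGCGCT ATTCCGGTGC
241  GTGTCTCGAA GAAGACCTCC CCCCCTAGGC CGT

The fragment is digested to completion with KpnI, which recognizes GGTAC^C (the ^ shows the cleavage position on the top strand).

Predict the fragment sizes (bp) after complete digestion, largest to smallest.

159, 82, 32 bp

KpnI sites (GGTACC) start at positions 155, 187.
KpnI cuts after base 5 of each site (before the last base), so after positions 159, 191.
Linear molecule, 2 cuts → 3 fragments:
  1–159 → 159 bp
  160–191 → 32 bp
  192–273 → 82 bp
Sorted largest to smallest: 159, 82, 32 bp.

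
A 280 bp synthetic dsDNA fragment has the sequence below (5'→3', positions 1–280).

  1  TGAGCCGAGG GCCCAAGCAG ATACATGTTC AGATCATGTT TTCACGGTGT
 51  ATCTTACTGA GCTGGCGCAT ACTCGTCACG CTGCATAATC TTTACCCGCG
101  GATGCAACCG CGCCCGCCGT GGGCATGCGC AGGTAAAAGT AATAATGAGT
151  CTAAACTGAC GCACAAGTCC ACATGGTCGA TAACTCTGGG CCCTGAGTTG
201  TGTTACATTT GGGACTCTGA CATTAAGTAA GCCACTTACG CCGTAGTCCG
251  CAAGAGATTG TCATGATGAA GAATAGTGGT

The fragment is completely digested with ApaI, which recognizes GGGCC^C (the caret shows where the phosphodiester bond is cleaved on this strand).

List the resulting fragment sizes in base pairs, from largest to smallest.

179, 88, 13 bp

ApaI sites (GGGCCC) start at positions 9, 188.
ApaI cuts after base 5 of each site (before the last base), so after positions 13, 192.
Linear molecule, 2 cuts → 3 fragments:
  1–13 → 13 bp
  14–192 → 179 bp
  193–280 → 88 bp
Sorted largest to smallest: 179, 88, 13 bp.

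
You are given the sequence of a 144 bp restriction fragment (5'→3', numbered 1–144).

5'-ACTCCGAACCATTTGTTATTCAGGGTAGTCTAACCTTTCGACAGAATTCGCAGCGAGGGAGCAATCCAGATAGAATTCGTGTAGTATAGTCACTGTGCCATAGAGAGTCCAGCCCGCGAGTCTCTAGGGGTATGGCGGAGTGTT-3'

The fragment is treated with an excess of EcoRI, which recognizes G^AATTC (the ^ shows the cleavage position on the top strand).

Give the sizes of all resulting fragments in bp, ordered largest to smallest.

71, 44, 29 bp

EcoRI sites (GAATTC) start at positions 44, 73.
EcoRI cuts after the first base of each site, so after positions 44, 73.
Linear molecule, 2 cuts → 3 fragments:
  1–44 → 44 bp
  45–73 → 29 bp
  74–144 → 71 bp
Sorted largest to smallest: 71, 44, 29 bp.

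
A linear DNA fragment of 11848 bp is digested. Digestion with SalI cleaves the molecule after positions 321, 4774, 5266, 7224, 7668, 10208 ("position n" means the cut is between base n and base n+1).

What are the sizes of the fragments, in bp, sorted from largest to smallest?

4453, 2540, 1958, 1640, 492, 444, 321 bp

Linear molecule, 6 cuts → 7 fragments:
  321 − 0 = 321 bp
  4774 − 321 = 4453 bp
  5266 − 4774 = 492 bp
  7224 − 5266 = 1958 bp
  7668 − 7224 = 444 bp
  10208 − 7668 = 2540 bp
  11848 − 10208 = 1640 bp
Sorted largest to smallest: 4453, 2540, 1958, 1640, 492, 444, 321 bp.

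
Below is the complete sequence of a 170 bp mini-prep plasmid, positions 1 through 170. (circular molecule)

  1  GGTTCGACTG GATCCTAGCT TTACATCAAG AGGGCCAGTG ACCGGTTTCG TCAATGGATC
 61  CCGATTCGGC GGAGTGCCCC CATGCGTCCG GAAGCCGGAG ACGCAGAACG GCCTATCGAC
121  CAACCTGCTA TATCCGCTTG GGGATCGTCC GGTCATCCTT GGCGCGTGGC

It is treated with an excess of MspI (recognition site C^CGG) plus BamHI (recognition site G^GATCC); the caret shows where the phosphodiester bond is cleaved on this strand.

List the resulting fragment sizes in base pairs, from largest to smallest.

54, 32, 32, 31, 14, 7 bp

MspI sites (CCGG) start at positions 42, 88, 95, 149.
MspI cuts after the first base of each site, so after positions 42, 88, 95, 149.
BamHI sites (GGATCC) start at positions 10, 56.
BamHI cuts after the first base of each site, so after positions 10, 56.
Combined cut positions: 10, 42, 56, 88, 95, 149.
Circular molecule, 6 cuts → 6 fragments:
  11–42 → 32 bp
  43–56 → 14 bp
  57–88 → 32 bp
  89–95 → 7 bp
  96–149 → 54 bp
  150–170 then 1–10 → 21 + 10 = 31 bp
Sorted largest to smallest: 54, 32, 32, 31, 14, 7 bp.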